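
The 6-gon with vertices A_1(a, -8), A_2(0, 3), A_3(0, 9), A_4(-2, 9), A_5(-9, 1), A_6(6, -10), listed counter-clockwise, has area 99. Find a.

Write out the shoelace sum; only the two edges meeting at A_1 involve a:
2·Area = [(6·(-8) − a·(-10)) + (a·3 − 0·(-8))] + 181
       = 13·a + 133 = 198
⇒ a = 5.

5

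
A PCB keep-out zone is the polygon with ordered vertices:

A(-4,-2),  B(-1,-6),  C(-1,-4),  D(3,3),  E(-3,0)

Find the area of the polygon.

22

Σ = (22) + (-2) + (9) + (9) + (6) = 44
Area = |Σ|/2 = 22.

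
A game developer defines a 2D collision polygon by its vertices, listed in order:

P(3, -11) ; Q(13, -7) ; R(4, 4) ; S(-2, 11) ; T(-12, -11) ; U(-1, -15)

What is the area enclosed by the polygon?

316.5

P→Q: (3)(-7) − (13)(-11) = 122
Q→R: (13)(4) − (4)(-7) = 80
R→S: (4)(11) − (-2)(4) = 52
S→T: (-2)(-11) − (-12)(11) = 154
T→U: (-12)(-15) − (-1)(-11) = 169
U→P: (-1)(-11) − (3)(-15) = 56
Σ = 633
Area = |Σ|/2 = 316.5.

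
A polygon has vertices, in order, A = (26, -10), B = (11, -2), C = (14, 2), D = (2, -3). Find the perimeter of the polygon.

|AB| = √((-15)² + (8)²) = √289 = 17
|BC| = √((3)² + (4)²) = √25 = 5
|CD| = √((-12)² + (-5)²) = √169 = 13
|DA| = √((24)² + (-7)²) = √625 = 25
Perimeter = 17 + 5 + 13 + 25 = 60.

60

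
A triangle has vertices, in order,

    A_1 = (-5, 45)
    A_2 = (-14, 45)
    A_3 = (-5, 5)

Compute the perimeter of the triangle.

90

|A_1A_2| = √((-9)² + (0)²) = √81 = 9
|A_2A_3| = √((9)² + (-40)²) = √1681 = 41
|A_3A_1| = √((0)² + (40)²) = √1600 = 40
Perimeter = 9 + 41 + 40 = 90.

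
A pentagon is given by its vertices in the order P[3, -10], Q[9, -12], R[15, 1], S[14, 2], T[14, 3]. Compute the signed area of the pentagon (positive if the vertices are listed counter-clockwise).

Apply Gauss's area formula: 2A = Σ (x_i·y_{i+1} − x_{i+1}·y_i), indices taken mod 5.
Cross-terms: 54, 189, 16, 14, -149  ⇒  Σ = 124
Signed area = Σ/2 = 62 (positive ⇒ counter-clockwise traversal).

62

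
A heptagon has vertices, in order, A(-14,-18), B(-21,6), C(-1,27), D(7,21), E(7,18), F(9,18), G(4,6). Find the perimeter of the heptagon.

112

|AB| = √((-7)² + (24)²) = √625 = 25
|BC| = √((20)² + (21)²) = √841 = 29
|CD| = √((8)² + (-6)²) = √100 = 10
|DE| = √((0)² + (-3)²) = √9 = 3
|EF| = √((2)² + (0)²) = √4 = 2
|FG| = √((-5)² + (-12)²) = √169 = 13
|GA| = √((-18)² + (-24)²) = √900 = 30
Perimeter = 25 + 29 + 10 + 3 + 2 + 13 + 30 = 112.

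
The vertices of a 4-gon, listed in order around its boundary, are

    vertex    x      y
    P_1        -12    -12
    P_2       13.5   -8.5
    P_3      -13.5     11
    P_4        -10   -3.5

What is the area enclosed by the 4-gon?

Cross-terms: 264, 33.75, 157.25, 78  ⇒  Σ = 533
Area = |Σ|/2 = 266.5.

266.5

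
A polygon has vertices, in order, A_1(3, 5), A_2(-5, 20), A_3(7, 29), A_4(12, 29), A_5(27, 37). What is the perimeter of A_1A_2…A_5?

94

|A_1A_2| = √((-8)² + (15)²) = √289 = 17
|A_2A_3| = √((12)² + (9)²) = √225 = 15
|A_3A_4| = √((5)² + (0)²) = √25 = 5
|A_4A_5| = √((15)² + (8)²) = √289 = 17
|A_5A_1| = √((-24)² + (-32)²) = √1600 = 40
Perimeter = 17 + 15 + 5 + 17 + 40 = 94.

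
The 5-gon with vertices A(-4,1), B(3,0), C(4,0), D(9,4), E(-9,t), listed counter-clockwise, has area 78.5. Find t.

Write out the shoelace sum; only the two edges meeting at E involve t:
2·Area = [(9·t − (-9)·4) + ((-9)·1 − (-4)·t)] + 13
       = 13·t + 40 = 157
⇒ t = 9.

9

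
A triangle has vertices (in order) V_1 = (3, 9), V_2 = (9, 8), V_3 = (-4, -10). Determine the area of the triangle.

Σ = (-57) + (-58) + (-6) = -121
Area = |Σ|/2 = 60.5.

60.5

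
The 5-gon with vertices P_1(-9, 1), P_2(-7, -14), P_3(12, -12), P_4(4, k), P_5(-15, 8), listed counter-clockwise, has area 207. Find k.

-4

The doubled signed area Σ (x_i y_{i+1} − x_{i+1} y_i) is linear in k.
With k=0 it equals 522; the coefficient of k is 27 (from the two edges through P_4).
So 27·k + 522 = 2·207 = 414 ⇒ k = -4.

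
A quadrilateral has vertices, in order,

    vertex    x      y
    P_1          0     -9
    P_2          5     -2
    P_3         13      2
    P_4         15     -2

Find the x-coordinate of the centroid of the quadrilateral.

Apply the surveyor's formula. First the cross-terms c_i = x_i·y_{i+1} − x_{i+1}·y_i:
  45, 36, -56, -135  ⇒  2A = -110, A = -55.
Then Σ (x_i + x_{i+1})·c_i = -2720, so x̄ = -2720 / (6·(-55)) = 272/33.

272/33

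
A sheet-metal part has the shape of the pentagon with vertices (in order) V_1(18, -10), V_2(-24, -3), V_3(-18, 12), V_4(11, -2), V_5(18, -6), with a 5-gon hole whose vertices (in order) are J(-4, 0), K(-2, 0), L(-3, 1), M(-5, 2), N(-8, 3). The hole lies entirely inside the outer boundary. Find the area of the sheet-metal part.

412

Outer boundary:
Apply Gauss's area formula: 2A = Σ (x_i·y_{i+1} − x_{i+1}·y_i), indices taken mod 5.
Σ = (-294) + (-342) + (-96) + (-30) + (-72) = -834
Area = |Σ|/2 = 417.
Hole:
J→K: (-4)(0) − (-2)(0) = 0
K→L: (-2)(1) − (-3)(0) = -2
L→M: (-3)(2) − (-5)(1) = -1
M→N: (-5)(3) − (-8)(2) = 1
N→J: (-8)(0) − (-4)(3) = 12
Σ = 10
Area = |Σ|/2 = 5.
Net area = 417 − 5 = 412.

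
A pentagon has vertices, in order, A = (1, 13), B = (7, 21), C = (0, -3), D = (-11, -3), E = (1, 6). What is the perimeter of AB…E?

|AB| = √((6)² + (8)²) = √100 = 10
|BC| = √((-7)² + (-24)²) = √625 = 25
|CD| = √((-11)² + (0)²) = √121 = 11
|DE| = √((12)² + (9)²) = √225 = 15
|EA| = √((0)² + (7)²) = √49 = 7
Perimeter = 10 + 25 + 11 + 15 + 7 = 68.

68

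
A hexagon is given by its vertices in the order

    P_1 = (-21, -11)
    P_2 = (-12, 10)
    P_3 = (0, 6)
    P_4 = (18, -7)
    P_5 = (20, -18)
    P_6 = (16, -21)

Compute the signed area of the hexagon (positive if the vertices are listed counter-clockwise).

-727.5

Σ = (-342) + (-72) + (-108) + (-184) + (-132) + (-617) = -1455
Signed area = Σ/2 = -727.5 (negative ⇒ clockwise traversal).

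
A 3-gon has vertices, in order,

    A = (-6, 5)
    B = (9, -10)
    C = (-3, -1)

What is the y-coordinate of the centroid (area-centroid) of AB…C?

-2

Apply the surveyor's formula. First the cross-terms c_i = x_i·y_{i+1} − x_{i+1}·y_i:
  15, -39, -21  ⇒  2A = -45, A = -22.5.
Then Σ (y_i + y_{i+1})·c_i = 270, so ȳ = 270 / (6·(-22.5)) = -2.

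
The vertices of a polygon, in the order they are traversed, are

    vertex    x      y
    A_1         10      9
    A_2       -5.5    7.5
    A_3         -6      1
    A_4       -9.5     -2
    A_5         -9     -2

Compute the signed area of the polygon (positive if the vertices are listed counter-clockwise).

62.75

Apply the shoelace (surveyor's) formula: 2A = Σ (x_i·y_{i+1} − x_{i+1}·y_i), indices taken mod 5.
Σ = (124.5) + (39.5) + (21.5) + (1) + (-61) = 125.5
Signed area = Σ/2 = 62.75 (positive ⇒ counter-clockwise traversal).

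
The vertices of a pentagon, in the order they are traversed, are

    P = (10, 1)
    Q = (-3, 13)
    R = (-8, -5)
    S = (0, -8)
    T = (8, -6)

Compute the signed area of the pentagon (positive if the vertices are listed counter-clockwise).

Σ = (133) + (119) + (64) + (64) + (68) = 448
Signed area = Σ/2 = 224 (positive ⇒ counter-clockwise traversal).

224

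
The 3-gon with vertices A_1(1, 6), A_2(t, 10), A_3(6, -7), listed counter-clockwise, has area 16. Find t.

Write out the shoelace sum; only the two edges meeting at A_2 involve t:
2·Area = [(1·10 − t·6) + (t·(-7) − 6·10)] + 43
       = -13·t + -7 = 32
⇒ t = -3.

-3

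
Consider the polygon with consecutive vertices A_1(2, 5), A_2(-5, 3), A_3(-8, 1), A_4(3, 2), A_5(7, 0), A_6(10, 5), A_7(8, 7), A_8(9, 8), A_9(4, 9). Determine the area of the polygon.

67

A_1→A_2: (2)(3) − (-5)(5) = 31
A_2→A_3: (-5)(1) − (-8)(3) = 19
A_3→A_4: (-8)(2) − (3)(1) = -19
A_4→A_5: (3)(0) − (7)(2) = -14
A_5→A_6: (7)(5) − (10)(0) = 35
A_6→A_7: (10)(7) − (8)(5) = 30
A_7→A_8: (8)(8) − (9)(7) = 1
A_8→A_9: (9)(9) − (4)(8) = 49
A_9→A_1: (4)(5) − (2)(9) = 2
Σ = 134
Area = |Σ|/2 = 67.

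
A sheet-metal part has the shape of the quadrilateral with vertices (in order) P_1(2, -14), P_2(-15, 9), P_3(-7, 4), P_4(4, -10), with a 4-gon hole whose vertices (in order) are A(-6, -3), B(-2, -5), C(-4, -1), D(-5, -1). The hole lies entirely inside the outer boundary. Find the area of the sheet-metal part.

78.5

Outer boundary:
Apply Gauss's area formula: 2A = Σ (x_i·y_{i+1} − x_{i+1}·y_i), indices taken mod 4.
Σ = (-192) + (3) + (54) + (-36) = -171
Area = |Σ|/2 = 85.5.
Hole:
Apply Gauss's area formula: 2A = Σ (x_i·y_{i+1} − x_{i+1}·y_i), indices taken mod 4.
A→B: (-6)(-5) − (-2)(-3) = 24
B→C: (-2)(-1) − (-4)(-5) = -18
C→D: (-4)(-1) − (-5)(-1) = -1
D→A: (-5)(-3) − (-6)(-1) = 9
Σ = 14
Area = |Σ|/2 = 7.
Net area = 85.5 − 7 = 78.5.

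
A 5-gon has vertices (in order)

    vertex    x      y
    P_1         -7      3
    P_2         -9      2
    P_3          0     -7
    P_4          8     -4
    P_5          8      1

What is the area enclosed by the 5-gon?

101.5

P_1→P_2: (-7)(2) − (-9)(3) = 13
P_2→P_3: (-9)(-7) − (0)(2) = 63
P_3→P_4: (0)(-4) − (8)(-7) = 56
P_4→P_5: (8)(1) − (8)(-4) = 40
P_5→P_1: (8)(3) − (-7)(1) = 31
Σ = 203
Area = |Σ|/2 = 101.5.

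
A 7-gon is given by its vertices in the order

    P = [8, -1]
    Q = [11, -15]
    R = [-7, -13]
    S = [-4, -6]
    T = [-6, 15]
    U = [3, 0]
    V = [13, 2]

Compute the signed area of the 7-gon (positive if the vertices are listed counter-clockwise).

-265.5

Apply the shoelace (surveyor's) formula: 2A = Σ (x_i·y_{i+1} − x_{i+1}·y_i), indices taken mod 7.
Σ = (-109) + (-248) + (-10) + (-96) + (-45) + (6) + (-29) = -531
Signed area = Σ/2 = -265.5 (negative ⇒ clockwise traversal).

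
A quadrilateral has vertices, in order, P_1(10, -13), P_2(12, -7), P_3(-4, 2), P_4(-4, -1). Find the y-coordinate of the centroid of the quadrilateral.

Apply Gauss's area formula. First the cross-terms c_i = x_i·y_{i+1} − x_{i+1}·y_i:
  86, -4, 12, 62  ⇒  2A = 156, A = 78.
Then Σ (y_i + y_{i+1})·c_i = -2556, so ȳ = -2556 / (6·78) = -71/13.

-71/13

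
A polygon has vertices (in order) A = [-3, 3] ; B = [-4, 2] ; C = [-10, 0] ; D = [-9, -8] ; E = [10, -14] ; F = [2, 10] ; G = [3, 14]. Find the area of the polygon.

244.5

Apply the shoelace (surveyor's) formula: 2A = Σ (x_i·y_{i+1} − x_{i+1}·y_i), indices taken mod 7.
Σ = (6) + (20) + (80) + (206) + (128) + (-2) + (51) = 489
Area = |Σ|/2 = 244.5.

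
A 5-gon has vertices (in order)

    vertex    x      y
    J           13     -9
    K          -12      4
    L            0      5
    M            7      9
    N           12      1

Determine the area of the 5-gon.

186.5

Apply the shoelace (surveyor's) formula: 2A = Σ (x_i·y_{i+1} − x_{i+1}·y_i), indices taken mod 5.
Σ = (-56) + (-60) + (-35) + (-101) + (-121) = -373
Area = |Σ|/2 = 186.5.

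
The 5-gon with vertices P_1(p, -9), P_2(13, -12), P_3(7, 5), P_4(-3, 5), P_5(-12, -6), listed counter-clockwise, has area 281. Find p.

The doubled signed area Σ (x_i y_{i+1} − x_{i+1} y_i) is linear in p.
With p=0 it equals 502; the coefficient of p is -6 (from the two edges through P_1).
So -6·p + 502 = 2·281 = 562 ⇒ p = -10.

-10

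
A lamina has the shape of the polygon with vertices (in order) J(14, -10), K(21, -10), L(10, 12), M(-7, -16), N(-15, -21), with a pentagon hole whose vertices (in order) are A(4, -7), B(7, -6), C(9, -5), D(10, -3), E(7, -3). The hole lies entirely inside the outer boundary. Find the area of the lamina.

Outer boundary:
Σ = (70) + (352) + (-76) + (-93) + (444) = 697
Area = |Σ|/2 = 348.5.
Hole:
A→B: (4)(-6) − (7)(-7) = 25
B→C: (7)(-5) − (9)(-6) = 19
C→D: (9)(-3) − (10)(-5) = 23
D→E: (10)(-3) − (7)(-3) = -9
E→A: (7)(-7) − (4)(-3) = -37
Σ = 21
Area = |Σ|/2 = 10.5.
Net area = 348.5 − 10.5 = 338.

338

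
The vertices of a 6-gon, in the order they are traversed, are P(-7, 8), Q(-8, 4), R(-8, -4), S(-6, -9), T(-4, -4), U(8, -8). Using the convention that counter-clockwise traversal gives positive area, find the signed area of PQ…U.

104

Apply the surveyor's formula: 2A = Σ (x_i·y_{i+1} − x_{i+1}·y_i), indices taken mod 6.
Cross-terms: 36, 64, 48, -12, 64, 8  ⇒  Σ = 208
Signed area = Σ/2 = 104 (positive ⇒ counter-clockwise traversal).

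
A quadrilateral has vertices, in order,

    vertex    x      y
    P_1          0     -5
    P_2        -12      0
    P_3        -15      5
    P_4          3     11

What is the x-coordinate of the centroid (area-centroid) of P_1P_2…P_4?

-33/7

Apply the shoelace (surveyor's) formula. First the cross-terms c_i = x_i·y_{i+1} − x_{i+1}·y_i:
  -60, -60, -180, -15  ⇒  2A = -315, A = -157.5.
Then Σ (x_i + x_{i+1})·c_i = 4455, so x̄ = 4455 / (6·(-157.5)) = -33/7.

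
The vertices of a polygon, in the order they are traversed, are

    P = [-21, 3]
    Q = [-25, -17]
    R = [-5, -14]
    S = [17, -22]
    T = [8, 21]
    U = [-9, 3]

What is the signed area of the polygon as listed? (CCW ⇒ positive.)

Apply Gauss's area formula: 2A = Σ (x_i·y_{i+1} − x_{i+1}·y_i), indices taken mod 6.
P→Q: (-21)(-17) − (-25)(3) = 432
Q→R: (-25)(-14) − (-5)(-17) = 265
R→S: (-5)(-22) − (17)(-14) = 348
S→T: (17)(21) − (8)(-22) = 533
T→U: (8)(3) − (-9)(21) = 213
U→P: (-9)(3) − (-21)(3) = 36
Σ = 1827
Signed area = Σ/2 = 913.5 (positive ⇒ counter-clockwise traversal).

913.5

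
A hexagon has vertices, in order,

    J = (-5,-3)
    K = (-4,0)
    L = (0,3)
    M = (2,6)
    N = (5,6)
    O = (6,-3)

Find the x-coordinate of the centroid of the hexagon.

Apply the shoelace formula. First the cross-terms c_i = x_i·y_{i+1} − x_{i+1}·y_i:
  -12, -12, -6, -18, -51, -33  ⇒  2A = -132, A = -66.
Then Σ (x_i + x_{i+1})·c_i = -576, so x̄ = -576 / (6·(-66)) = 16/11.

16/11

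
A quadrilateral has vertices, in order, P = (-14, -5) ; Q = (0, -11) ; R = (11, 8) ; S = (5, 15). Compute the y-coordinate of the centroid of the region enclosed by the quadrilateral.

146/135

Apply the shoelace (surveyor's) formula. First the cross-terms c_i = x_i·y_{i+1} − x_{i+1}·y_i:
  154, 121, 125, 185  ⇒  2A = 585, A = 292.5.
Then Σ (y_i + y_{i+1})·c_i = 1898, so ȳ = 1898 / (6·292.5) = 146/135.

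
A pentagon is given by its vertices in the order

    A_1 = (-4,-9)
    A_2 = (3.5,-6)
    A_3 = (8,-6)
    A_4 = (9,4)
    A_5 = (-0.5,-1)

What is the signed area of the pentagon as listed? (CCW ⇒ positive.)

81

Apply the shoelace (surveyor's) formula: 2A = Σ (x_i·y_{i+1} − x_{i+1}·y_i), indices taken mod 5.
Cross-terms: 55.5, 27, 86, -7, 0.5  ⇒  Σ = 162
Signed area = Σ/2 = 81 (positive ⇒ counter-clockwise traversal).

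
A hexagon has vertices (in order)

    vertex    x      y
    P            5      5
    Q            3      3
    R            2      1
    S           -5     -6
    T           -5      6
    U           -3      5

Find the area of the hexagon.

58.5

Apply the shoelace formula: 2A = Σ (x_i·y_{i+1} − x_{i+1}·y_i), indices taken mod 6.
Σ = (0) + (-3) + (-7) + (-60) + (-7) + (-40) = -117
Area = |Σ|/2 = 58.5.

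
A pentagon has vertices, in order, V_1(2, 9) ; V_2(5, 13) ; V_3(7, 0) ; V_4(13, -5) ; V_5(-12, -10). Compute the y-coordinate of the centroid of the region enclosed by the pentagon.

-56/47

Apply Gauss's area formula. First the cross-terms c_i = x_i·y_{i+1} − x_{i+1}·y_i:
  -19, -91, -35, -190, -88  ⇒  2A = -423, A = -211.5.
Then Σ (y_i + y_{i+1})·c_i = 1512, so ȳ = 1512 / (6·(-211.5)) = -56/47.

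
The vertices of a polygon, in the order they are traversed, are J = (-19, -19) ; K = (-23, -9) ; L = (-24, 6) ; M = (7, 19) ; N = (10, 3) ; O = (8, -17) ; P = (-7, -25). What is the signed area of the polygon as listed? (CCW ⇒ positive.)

-1071

Σ = (-266) + (-354) + (-498) + (-169) + (-194) + (-319) + (-342) = -2142
Signed area = Σ/2 = -1071 (negative ⇒ clockwise traversal).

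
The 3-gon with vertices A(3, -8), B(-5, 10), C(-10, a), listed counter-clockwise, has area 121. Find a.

Write out the shoelace sum; only the two edges meeting at C involve a:
2·Area = [((-5)·a − (-10)·10) + ((-10)·(-8) − 3·a)] + -10
       = -8·a + 170 = 242
⇒ a = -9.

-9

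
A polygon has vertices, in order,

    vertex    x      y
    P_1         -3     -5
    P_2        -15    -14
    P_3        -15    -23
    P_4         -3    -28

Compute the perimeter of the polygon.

|P_1P_2| = √((-12)² + (-9)²) = √225 = 15
|P_2P_3| = √((0)² + (-9)²) = √81 = 9
|P_3P_4| = √((12)² + (-5)²) = √169 = 13
|P_4P_1| = √((0)² + (23)²) = √529 = 23
Perimeter = 15 + 9 + 13 + 23 = 60.

60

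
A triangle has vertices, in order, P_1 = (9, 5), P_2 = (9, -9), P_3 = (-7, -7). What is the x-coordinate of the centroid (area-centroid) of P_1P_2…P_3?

11/3

Apply Gauss's area formula. First the cross-terms c_i = x_i·y_{i+1} − x_{i+1}·y_i:
  -126, -126, 28  ⇒  2A = -224, A = -112.
Then Σ (x_i + x_{i+1})·c_i = -2464, so x̄ = -2464 / (6·(-112)) = 11/3.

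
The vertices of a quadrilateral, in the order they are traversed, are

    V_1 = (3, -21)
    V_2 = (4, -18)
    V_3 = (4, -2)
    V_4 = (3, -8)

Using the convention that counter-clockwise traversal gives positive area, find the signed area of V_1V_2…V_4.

Apply Gauss's area formula: 2A = Σ (x_i·y_{i+1} − x_{i+1}·y_i), indices taken mod 4.
Σ = (30) + (64) + (-26) + (-39) = 29
Signed area = Σ/2 = 14.5 (positive ⇒ counter-clockwise traversal).

14.5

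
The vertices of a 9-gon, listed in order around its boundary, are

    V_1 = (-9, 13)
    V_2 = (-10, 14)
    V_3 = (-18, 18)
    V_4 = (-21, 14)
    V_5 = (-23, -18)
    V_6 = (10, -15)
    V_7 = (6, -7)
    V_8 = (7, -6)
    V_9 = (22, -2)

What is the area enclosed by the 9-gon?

923

Cross-terms: 4, 72, 126, 700, 525, 20, 13, 118, 268  ⇒  Σ = 1846
Area = |Σ|/2 = 923.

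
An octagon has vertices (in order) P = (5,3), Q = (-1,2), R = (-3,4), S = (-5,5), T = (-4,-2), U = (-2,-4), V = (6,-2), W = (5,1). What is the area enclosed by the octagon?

58

Cross-terms: 13, 2, 5, 30, 12, 28, 16, 10  ⇒  Σ = 116
Area = |Σ|/2 = 58.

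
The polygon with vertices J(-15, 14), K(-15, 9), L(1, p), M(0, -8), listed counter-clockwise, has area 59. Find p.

Write out the shoelace sum; only the two edges meeting at L involve p:
2·Area = [((-15)·p − 1·9) + (1·(-8) − 0·p)] + -45
       = -15·p + -62 = 118
⇒ p = -12.

-12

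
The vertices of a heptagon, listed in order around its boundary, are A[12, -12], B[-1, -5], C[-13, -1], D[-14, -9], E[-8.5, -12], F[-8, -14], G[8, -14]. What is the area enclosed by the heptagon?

Apply the surveyor's formula: 2A = Σ (x_i·y_{i+1} − x_{i+1}·y_i), indices taken mod 7.
Σ = (-72) + (-64) + (103) + (91.5) + (23) + (224) + (72) = 377.5
Area = |Σ|/2 = 188.75.

188.75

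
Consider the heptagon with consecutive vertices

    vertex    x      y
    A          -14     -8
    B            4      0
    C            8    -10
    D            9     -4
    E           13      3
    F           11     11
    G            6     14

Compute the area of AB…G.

Apply the shoelace formula: 2A = Σ (x_i·y_{i+1} − x_{i+1}·y_i), indices taken mod 7.
Cross-terms: 32, -40, 58, 79, 110, 88, 148  ⇒  Σ = 475
Area = |Σ|/2 = 237.5.

237.5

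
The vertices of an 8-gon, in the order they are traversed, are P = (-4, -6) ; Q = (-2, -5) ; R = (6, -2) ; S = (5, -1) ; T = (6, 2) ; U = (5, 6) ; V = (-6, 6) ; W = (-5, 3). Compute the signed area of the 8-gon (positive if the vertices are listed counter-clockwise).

104

Cross-terms: 8, 34, 4, 16, 26, 66, 12, 42  ⇒  Σ = 208
Signed area = Σ/2 = 104 (positive ⇒ counter-clockwise traversal).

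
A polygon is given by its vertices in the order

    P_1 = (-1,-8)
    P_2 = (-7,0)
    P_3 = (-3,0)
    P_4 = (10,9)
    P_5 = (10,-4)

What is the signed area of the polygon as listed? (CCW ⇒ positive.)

Σ = (-56) + (0) + (-27) + (-130) + (-84) = -297
Signed area = Σ/2 = -148.5 (negative ⇒ clockwise traversal).

-148.5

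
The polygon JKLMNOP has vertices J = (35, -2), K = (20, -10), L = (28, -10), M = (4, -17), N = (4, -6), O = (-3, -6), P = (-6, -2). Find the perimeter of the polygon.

|JK| = √((-15)² + (-8)²) = √289 = 17
|KL| = √((8)² + (0)²) = √64 = 8
|LM| = √((-24)² + (-7)²) = √625 = 25
|MN| = √((0)² + (11)²) = √121 = 11
|NO| = √((-7)² + (0)²) = √49 = 7
|OP| = √((-3)² + (4)²) = √25 = 5
|PJ| = √((41)² + (0)²) = √1681 = 41
Perimeter = 17 + 8 + 25 + 11 + 7 + 5 + 41 = 114.

114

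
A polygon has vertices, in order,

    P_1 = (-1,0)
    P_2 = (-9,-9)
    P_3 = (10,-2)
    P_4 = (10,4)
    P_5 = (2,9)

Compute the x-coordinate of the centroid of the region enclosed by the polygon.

Apply the shoelace formula. First the cross-terms c_i = x_i·y_{i+1} − x_{i+1}·y_i:
  9, 108, 60, 82, 9  ⇒  2A = 268, A = 134.
Then Σ (x_i + x_{i+1})·c_i = 2211, so x̄ = 2211 / (6·134) = 2.75.

2.75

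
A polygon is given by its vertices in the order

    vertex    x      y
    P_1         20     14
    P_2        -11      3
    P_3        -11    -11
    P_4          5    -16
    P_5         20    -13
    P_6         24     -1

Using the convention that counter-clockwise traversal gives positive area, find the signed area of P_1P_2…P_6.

Σ = (214) + (154) + (231) + (255) + (292) + (356) = 1502
Signed area = Σ/2 = 751 (positive ⇒ counter-clockwise traversal).

751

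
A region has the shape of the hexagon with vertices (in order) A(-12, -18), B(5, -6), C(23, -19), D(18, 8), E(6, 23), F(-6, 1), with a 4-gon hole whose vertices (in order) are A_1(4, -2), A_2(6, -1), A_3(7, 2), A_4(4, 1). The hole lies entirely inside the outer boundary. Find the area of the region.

Outer boundary:
Σ = (162) + (43) + (526) + (366) + (144) + (120) = 1361
Area = |Σ|/2 = 680.5.
Hole:
Apply Gauss's area formula: 2A = Σ (x_i·y_{i+1} − x_{i+1}·y_i), indices taken mod 4.
Cross-terms: 8, 19, -1, -12  ⇒  Σ = 14
Area = |Σ|/2 = 7.
Net area = 680.5 − 7 = 673.5.

673.5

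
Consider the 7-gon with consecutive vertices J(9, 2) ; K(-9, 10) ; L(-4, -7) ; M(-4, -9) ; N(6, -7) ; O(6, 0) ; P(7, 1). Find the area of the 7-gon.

Apply the surveyor's formula: 2A = Σ (x_i·y_{i+1} − x_{i+1}·y_i), indices taken mod 7.
Σ = (108) + (103) + (8) + (82) + (42) + (6) + (5) = 354
Area = |Σ|/2 = 177.

177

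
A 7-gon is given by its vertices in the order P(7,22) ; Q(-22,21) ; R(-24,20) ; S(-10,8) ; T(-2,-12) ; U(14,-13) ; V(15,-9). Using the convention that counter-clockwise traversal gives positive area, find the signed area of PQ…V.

Σ = (631) + (64) + (8) + (136) + (194) + (69) + (393) = 1495
Signed area = Σ/2 = 747.5 (positive ⇒ counter-clockwise traversal).

747.5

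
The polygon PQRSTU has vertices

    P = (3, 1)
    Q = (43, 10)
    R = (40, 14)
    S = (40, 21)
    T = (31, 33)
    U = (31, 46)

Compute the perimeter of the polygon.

|PQ| = √((40)² + (9)²) = √1681 = 41
|QR| = √((-3)² + (4)²) = √25 = 5
|RS| = √((0)² + (7)²) = √49 = 7
|ST| = √((-9)² + (12)²) = √225 = 15
|TU| = √((0)² + (13)²) = √169 = 13
|UP| = √((-28)² + (-45)²) = √2809 = 53
Perimeter = 41 + 5 + 7 + 15 + 13 + 53 = 134.

134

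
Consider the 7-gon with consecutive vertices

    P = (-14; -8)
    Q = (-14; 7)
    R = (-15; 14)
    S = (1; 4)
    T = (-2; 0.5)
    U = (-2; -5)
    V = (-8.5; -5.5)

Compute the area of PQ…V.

Σ = (-210) + (-91) + (-74) + (8.5) + (11) + (-31.5) + (-9) = -396
Area = |Σ|/2 = 198.

198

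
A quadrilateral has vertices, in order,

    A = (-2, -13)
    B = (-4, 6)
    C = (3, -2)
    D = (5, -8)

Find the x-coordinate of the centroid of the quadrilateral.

Apply the shoelace (surveyor's) formula. First the cross-terms c_i = x_i·y_{i+1} − x_{i+1}·y_i:
  -64, -10, -14, -81  ⇒  2A = -169, A = -84.5.
Then Σ (x_i + x_{i+1})·c_i = 39, so x̄ = 39 / (6·(-84.5)) = -1/13.

-1/13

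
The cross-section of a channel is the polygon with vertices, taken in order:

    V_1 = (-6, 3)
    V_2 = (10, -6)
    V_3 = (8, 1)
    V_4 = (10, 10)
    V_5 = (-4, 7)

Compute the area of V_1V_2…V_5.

137

Apply the shoelace formula: 2A = Σ (x_i·y_{i+1} − x_{i+1}·y_i), indices taken mod 5.
Σ = (6) + (58) + (70) + (110) + (30) = 274
Area = |Σ|/2 = 137.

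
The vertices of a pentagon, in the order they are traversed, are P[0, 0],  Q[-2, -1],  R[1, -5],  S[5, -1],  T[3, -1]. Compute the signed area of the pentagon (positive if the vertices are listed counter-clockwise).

16.5

Σ = (0) + (11) + (24) + (-2) + (0) = 33
Signed area = Σ/2 = 16.5 (positive ⇒ counter-clockwise traversal).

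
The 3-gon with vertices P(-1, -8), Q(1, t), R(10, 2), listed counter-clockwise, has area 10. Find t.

Write out the shoelace sum; only the two edges meeting at Q involve t:
2·Area = [((-1)·t − 1·(-8)) + (1·2 − 10·t)] + -78
       = -11·t + -68 = 20
⇒ t = -8.

-8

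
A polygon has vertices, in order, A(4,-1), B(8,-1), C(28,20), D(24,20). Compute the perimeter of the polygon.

|AB| = √((4)² + (0)²) = √16 = 4
|BC| = √((20)² + (21)²) = √841 = 29
|CD| = √((-4)² + (0)²) = √16 = 4
|DA| = √((-20)² + (-21)²) = √841 = 29
Perimeter = 4 + 29 + 4 + 29 = 66.

66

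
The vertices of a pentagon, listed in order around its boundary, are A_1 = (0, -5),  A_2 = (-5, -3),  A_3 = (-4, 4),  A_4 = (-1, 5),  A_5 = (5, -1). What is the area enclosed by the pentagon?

61

A_1→A_2: (0)(-3) − (-5)(-5) = -25
A_2→A_3: (-5)(4) − (-4)(-3) = -32
A_3→A_4: (-4)(5) − (-1)(4) = -16
A_4→A_5: (-1)(-1) − (5)(5) = -24
A_5→A_1: (5)(-5) − (0)(-1) = -25
Σ = -122
Area = |Σ|/2 = 61.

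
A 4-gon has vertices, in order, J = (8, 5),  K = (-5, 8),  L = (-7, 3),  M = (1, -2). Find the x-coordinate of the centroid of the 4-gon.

Apply the shoelace formula. First the cross-terms c_i = x_i·y_{i+1} − x_{i+1}·y_i:
  89, 41, 11, 21  ⇒  2A = 162, A = 81.
Then Σ (x_i + x_{i+1})·c_i = -102, so x̄ = -102 / (6·81) = -17/81.

-17/81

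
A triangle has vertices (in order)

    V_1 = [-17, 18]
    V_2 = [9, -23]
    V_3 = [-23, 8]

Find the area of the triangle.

Cross-terms: 229, -457, -278  ⇒  Σ = -506
Area = |Σ|/2 = 253.

253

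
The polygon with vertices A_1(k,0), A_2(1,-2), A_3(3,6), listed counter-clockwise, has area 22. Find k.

The doubled signed area Σ (x_i y_{i+1} − x_{i+1} y_i) is linear in k.
With k=0 it equals 12; the coefficient of k is -8 (from the two edges through A_1).
So -8·k + 12 = 2·22 = 44 ⇒ k = -4.

-4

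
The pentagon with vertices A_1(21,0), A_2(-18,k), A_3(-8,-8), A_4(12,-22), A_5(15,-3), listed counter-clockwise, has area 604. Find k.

Write out the shoelace sum; only the two edges meeting at A_2 involve k:
2·Area = [(21·k − (-18)·0) + ((-18)·(-8) − (-8)·k)] + 629
       = 29·k + 773 = 1208
⇒ k = 15.

15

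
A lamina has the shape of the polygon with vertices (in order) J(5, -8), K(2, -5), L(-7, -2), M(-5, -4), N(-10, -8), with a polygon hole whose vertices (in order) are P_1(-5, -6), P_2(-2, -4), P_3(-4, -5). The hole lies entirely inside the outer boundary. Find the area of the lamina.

44.5

Outer boundary:
Apply the shoelace formula: 2A = Σ (x_i·y_{i+1} − x_{i+1}·y_i), indices taken mod 5.
Cross-terms: -9, -39, 18, 0, 120  ⇒  Σ = 90
Area = |Σ|/2 = 45.
Hole:
Apply Gauss's area formula: 2A = Σ (x_i·y_{i+1} − x_{i+1}·y_i), indices taken mod 3.
Σ = (8) + (-6) + (-1) = 1
Area = |Σ|/2 = 0.5.
Net area = 45 − 0.5 = 44.5.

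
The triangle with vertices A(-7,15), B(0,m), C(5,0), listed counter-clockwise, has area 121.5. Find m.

-14

The doubled signed area Σ (x_i y_{i+1} − x_{i+1} y_i) is linear in m.
With m=0 it equals 75; the coefficient of m is -12 (from the two edges through B).
So -12·m + 75 = 2·121.5 = 243 ⇒ m = -14.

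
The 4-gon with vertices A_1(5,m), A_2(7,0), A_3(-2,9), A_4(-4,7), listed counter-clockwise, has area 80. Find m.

The doubled signed area Σ (x_i y_{i+1} − x_{i+1} y_i) is linear in m.
With m=0 it equals 50; the coefficient of m is -11 (from the two edges through A_1).
So -11·m + 50 = 2·80 = 160 ⇒ m = -10.

-10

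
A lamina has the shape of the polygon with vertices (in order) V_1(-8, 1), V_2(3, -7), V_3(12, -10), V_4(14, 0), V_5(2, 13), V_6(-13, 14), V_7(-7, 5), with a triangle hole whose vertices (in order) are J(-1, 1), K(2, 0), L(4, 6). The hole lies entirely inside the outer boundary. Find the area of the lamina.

336

Outer boundary:
Σ = (53) + (54) + (140) + (182) + (197) + (33) + (33) = 692
Area = |Σ|/2 = 346.
Hole:
Cross-terms: -2, 12, 10  ⇒  Σ = 20
Area = |Σ|/2 = 10.
Net area = 346 − 10 = 336.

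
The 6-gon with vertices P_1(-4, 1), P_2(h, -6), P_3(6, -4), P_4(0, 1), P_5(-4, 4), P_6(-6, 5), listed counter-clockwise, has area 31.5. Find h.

The doubled signed area Σ (x_i y_{i+1} − x_{i+1} y_i) is linear in h.
With h=0 it equals 88; the coefficient of h is -5 (from the two edges through P_2).
So -5·h + 88 = 2·31.5 = 63 ⇒ h = 5.

5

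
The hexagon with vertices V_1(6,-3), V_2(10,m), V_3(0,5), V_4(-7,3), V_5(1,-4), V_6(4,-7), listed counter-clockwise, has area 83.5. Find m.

Write out the shoelace sum; only the two edges meeting at V_2 involve m:
2·Area = [(6·m − 10·(-3)) + (10·5 − 0·m)] + 99
       = 6·m + 179 = 167
⇒ m = -2.

-2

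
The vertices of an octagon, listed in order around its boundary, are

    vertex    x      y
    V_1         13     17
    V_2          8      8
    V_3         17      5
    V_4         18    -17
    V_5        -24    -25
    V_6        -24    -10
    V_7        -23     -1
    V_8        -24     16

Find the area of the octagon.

Apply the shoelace formula: 2A = Σ (x_i·y_{i+1} − x_{i+1}·y_i), indices taken mod 8.
Σ = (-32) + (-96) + (-379) + (-858) + (-360) + (-206) + (-392) + (-616) = -2939
Area = |Σ|/2 = 1469.5.

1469.5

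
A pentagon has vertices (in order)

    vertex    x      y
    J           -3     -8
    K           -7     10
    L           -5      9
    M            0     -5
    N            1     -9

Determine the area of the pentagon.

Apply Gauss's area formula: 2A = Σ (x_i·y_{i+1} − x_{i+1}·y_i), indices taken mod 5.
Σ = (-86) + (-13) + (25) + (5) + (-35) = -104
Area = |Σ|/2 = 52.

52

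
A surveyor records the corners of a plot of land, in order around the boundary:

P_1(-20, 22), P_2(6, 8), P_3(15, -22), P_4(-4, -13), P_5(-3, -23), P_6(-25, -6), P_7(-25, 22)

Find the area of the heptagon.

Cross-terms: -292, -252, -283, 53, -557, -700, -110  ⇒  Σ = -2141
Area = |Σ|/2 = 1070.5.

1070.5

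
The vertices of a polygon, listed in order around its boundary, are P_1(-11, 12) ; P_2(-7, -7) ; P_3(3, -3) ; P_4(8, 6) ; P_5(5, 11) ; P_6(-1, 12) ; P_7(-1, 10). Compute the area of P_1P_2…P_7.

P_1→P_2: (-11)(-7) − (-7)(12) = 161
P_2→P_3: (-7)(-3) − (3)(-7) = 42
P_3→P_4: (3)(6) − (8)(-3) = 42
P_4→P_5: (8)(11) − (5)(6) = 58
P_5→P_6: (5)(12) − (-1)(11) = 71
P_6→P_7: (-1)(10) − (-1)(12) = 2
P_7→P_1: (-1)(12) − (-11)(10) = 98
Σ = 474
Area = |Σ|/2 = 237.

237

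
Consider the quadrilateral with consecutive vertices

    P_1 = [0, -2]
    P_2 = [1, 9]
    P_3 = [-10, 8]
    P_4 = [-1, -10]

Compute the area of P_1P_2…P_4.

105

Apply the shoelace formula: 2A = Σ (x_i·y_{i+1} − x_{i+1}·y_i), indices taken mod 4.
P_1→P_2: (0)(9) − (1)(-2) = 2
P_2→P_3: (1)(8) − (-10)(9) = 98
P_3→P_4: (-10)(-10) − (-1)(8) = 108
P_4→P_1: (-1)(-2) − (0)(-10) = 2
Σ = 210
Area = |Σ|/2 = 105.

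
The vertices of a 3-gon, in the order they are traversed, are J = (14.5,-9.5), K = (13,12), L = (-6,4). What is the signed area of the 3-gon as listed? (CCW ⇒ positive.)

Apply the shoelace (surveyor's) formula: 2A = Σ (x_i·y_{i+1} − x_{i+1}·y_i), indices taken mod 3.
Σ = (297.5) + (124) + (-1) = 420.5
Signed area = Σ/2 = 210.25 (positive ⇒ counter-clockwise traversal).

210.25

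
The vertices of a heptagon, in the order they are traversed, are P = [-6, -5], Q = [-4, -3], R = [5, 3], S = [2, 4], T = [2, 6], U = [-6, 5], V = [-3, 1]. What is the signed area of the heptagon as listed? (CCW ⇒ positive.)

47.5

Apply Gauss's area formula: 2A = Σ (x_i·y_{i+1} − x_{i+1}·y_i), indices taken mod 7.
Σ = (-2) + (3) + (14) + (4) + (46) + (9) + (21) = 95
Signed area = Σ/2 = 47.5 (positive ⇒ counter-clockwise traversal).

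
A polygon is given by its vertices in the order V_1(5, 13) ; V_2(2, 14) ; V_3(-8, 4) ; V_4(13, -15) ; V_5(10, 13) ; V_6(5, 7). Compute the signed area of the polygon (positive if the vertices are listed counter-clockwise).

Σ = (44) + (120) + (68) + (319) + (5) + (30) = 586
Signed area = Σ/2 = 293 (positive ⇒ counter-clockwise traversal).

293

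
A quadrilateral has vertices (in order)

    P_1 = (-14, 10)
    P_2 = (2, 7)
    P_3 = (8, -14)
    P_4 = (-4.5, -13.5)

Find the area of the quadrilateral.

P_1→P_2: (-14)(7) − (2)(10) = -118
P_2→P_3: (2)(-14) − (8)(7) = -84
P_3→P_4: (8)(-13.5) − (-4.5)(-14) = -171
P_4→P_1: (-4.5)(10) − (-14)(-13.5) = -234
Σ = -607
Area = |Σ|/2 = 303.5.

303.5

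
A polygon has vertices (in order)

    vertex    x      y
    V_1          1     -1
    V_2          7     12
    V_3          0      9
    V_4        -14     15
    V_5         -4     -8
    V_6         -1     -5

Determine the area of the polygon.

199

Apply the surveyor's formula: 2A = Σ (x_i·y_{i+1} − x_{i+1}·y_i), indices taken mod 6.
Cross-terms: 19, 63, 126, 172, 12, 6  ⇒  Σ = 398
Area = |Σ|/2 = 199.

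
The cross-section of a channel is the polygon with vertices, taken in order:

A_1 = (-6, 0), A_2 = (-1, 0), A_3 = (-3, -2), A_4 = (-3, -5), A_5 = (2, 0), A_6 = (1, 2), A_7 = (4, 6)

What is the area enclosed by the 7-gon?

Σ = (0) + (2) + (9) + (10) + (4) + (-2) + (36) = 59
Area = |Σ|/2 = 29.5.

29.5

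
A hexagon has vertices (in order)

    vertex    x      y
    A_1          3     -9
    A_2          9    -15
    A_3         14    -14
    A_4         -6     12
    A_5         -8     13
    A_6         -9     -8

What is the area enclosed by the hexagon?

254

Apply the surveyor's formula: 2A = Σ (x_i·y_{i+1} − x_{i+1}·y_i), indices taken mod 6.
Σ = (36) + (84) + (84) + (18) + (181) + (105) = 508
Area = |Σ|/2 = 254.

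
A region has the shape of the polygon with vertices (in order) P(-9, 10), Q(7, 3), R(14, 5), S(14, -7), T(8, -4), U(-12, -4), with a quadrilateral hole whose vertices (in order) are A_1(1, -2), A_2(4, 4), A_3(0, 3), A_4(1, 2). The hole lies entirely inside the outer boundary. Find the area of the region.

245.5

Outer boundary:
Apply the surveyor's formula: 2A = Σ (x_i·y_{i+1} − x_{i+1}·y_i), indices taken mod 6.
Cross-terms: -97, -7, -168, 0, -80, -156  ⇒  Σ = -508
Area = |Σ|/2 = 254.
Hole:
A_1→A_2: (1)(4) − (4)(-2) = 12
A_2→A_3: (4)(3) − (0)(4) = 12
A_3→A_4: (0)(2) − (1)(3) = -3
A_4→A_1: (1)(-2) − (1)(2) = -4
Σ = 17
Area = |Σ|/2 = 8.5.
Net area = 254 − 8.5 = 245.5.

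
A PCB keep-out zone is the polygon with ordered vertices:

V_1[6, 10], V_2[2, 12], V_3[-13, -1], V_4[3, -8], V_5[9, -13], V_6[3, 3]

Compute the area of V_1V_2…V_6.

212

Σ = (52) + (154) + (107) + (33) + (66) + (12) = 424
Area = |Σ|/2 = 212.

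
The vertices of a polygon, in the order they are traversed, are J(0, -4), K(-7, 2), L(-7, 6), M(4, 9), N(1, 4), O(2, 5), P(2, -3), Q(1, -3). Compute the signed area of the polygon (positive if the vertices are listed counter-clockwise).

-81

Apply the surveyor's formula: 2A = Σ (x_i·y_{i+1} − x_{i+1}·y_i), indices taken mod 8.
J→K: (0)(2) − (-7)(-4) = -28
K→L: (-7)(6) − (-7)(2) = -28
L→M: (-7)(9) − (4)(6) = -87
M→N: (4)(4) − (1)(9) = 7
N→O: (1)(5) − (2)(4) = -3
O→P: (2)(-3) − (2)(5) = -16
P→Q: (2)(-3) − (1)(-3) = -3
Q→J: (1)(-4) − (0)(-3) = -4
Σ = -162
Signed area = Σ/2 = -81 (negative ⇒ clockwise traversal).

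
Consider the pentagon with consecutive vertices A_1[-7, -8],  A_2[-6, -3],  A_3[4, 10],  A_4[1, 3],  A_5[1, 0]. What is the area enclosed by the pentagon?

42

Apply the surveyor's formula: 2A = Σ (x_i·y_{i+1} − x_{i+1}·y_i), indices taken mod 5.
Σ = (-27) + (-48) + (2) + (-3) + (-8) = -84
Area = |Σ|/2 = 42.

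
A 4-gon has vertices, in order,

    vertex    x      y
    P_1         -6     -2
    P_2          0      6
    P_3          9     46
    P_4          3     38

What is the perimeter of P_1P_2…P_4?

|P_1P_2| = √((6)² + (8)²) = √100 = 10
|P_2P_3| = √((9)² + (40)²) = √1681 = 41
|P_3P_4| = √((-6)² + (-8)²) = √100 = 10
|P_4P_1| = √((-9)² + (-40)²) = √1681 = 41
Perimeter = 10 + 41 + 10 + 41 = 102.

102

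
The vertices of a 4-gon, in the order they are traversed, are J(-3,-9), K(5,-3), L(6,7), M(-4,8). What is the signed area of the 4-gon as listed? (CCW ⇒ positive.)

Σ = (54) + (53) + (76) + (60) = 243
Signed area = Σ/2 = 121.5 (positive ⇒ counter-clockwise traversal).

121.5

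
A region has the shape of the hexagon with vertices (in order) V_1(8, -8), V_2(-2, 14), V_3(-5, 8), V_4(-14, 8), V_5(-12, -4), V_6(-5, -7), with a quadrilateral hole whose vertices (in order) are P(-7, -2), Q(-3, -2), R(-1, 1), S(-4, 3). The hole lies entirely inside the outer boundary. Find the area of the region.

250.5

Outer boundary:
Σ = (96) + (54) + (72) + (152) + (64) + (96) = 534
Area = |Σ|/2 = 267.
Hole:
Σ = (8) + (-5) + (1) + (29) = 33
Area = |Σ|/2 = 16.5.
Net area = 267 − 16.5 = 250.5.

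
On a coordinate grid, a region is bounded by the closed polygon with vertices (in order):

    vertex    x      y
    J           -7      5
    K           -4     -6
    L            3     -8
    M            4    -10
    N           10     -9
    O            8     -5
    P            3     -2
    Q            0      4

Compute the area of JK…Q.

119.5

Σ = (62) + (50) + (2) + (64) + (22) + (-1) + (12) + (28) = 239
Area = |Σ|/2 = 119.5.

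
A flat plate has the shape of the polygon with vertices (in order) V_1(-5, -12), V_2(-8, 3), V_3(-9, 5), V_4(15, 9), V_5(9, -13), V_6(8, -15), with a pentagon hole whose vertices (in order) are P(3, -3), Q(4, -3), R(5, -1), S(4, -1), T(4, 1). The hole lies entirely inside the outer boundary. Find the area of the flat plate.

Outer boundary:
Apply the surveyor's formula: 2A = Σ (x_i·y_{i+1} − x_{i+1}·y_i), indices taken mod 6.
Σ = (-111) + (-13) + (-156) + (-276) + (-31) + (-171) = -758
Area = |Σ|/2 = 379.
Hole:
P→Q: (3)(-3) − (4)(-3) = 3
Q→R: (4)(-1) − (5)(-3) = 11
R→S: (5)(-1) − (4)(-1) = -1
S→T: (4)(1) − (4)(-1) = 8
T→P: (4)(-3) − (3)(1) = -15
Σ = 6
Area = |Σ|/2 = 3.
Net area = 379 − 3 = 376.

376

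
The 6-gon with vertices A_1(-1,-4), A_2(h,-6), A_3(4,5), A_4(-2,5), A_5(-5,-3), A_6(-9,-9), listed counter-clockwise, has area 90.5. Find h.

5

The doubled signed area Σ (x_i y_{i+1} − x_{i+1} y_i) is linear in h.
With h=0 it equals 136; the coefficient of h is 9 (from the two edges through A_2).
So 9·h + 136 = 2·90.5 = 181 ⇒ h = 5.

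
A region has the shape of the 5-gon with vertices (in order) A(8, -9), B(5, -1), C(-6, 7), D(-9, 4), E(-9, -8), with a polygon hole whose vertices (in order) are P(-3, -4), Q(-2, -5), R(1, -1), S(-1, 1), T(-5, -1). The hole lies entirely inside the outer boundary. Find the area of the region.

160.5

Outer boundary:
Apply the shoelace formula: 2A = Σ (x_i·y_{i+1} − x_{i+1}·y_i), indices taken mod 5.
Σ = (37) + (29) + (39) + (108) + (145) = 358
Area = |Σ|/2 = 179.
Hole:
Σ = (7) + (7) + (0) + (6) + (17) = 37
Area = |Σ|/2 = 18.5.
Net area = 179 − 18.5 = 160.5.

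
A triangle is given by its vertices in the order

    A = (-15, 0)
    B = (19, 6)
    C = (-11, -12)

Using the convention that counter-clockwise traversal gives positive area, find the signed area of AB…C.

-216

Apply the surveyor's formula: 2A = Σ (x_i·y_{i+1} − x_{i+1}·y_i), indices taken mod 3.
Σ = (-90) + (-162) + (-180) = -432
Signed area = Σ/2 = -216 (negative ⇒ clockwise traversal).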